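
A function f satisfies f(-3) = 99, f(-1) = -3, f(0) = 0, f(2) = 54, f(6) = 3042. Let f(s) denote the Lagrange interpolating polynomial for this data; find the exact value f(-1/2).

Evaluate each Lagrange basis at s = -1/2:
L_0(-1/2) = (1/2)·(-1/2)·(-5/2)·(-13/2)/[(-2)·(-3)·(-5)·(-9)] = -13/864
L_1(-1/2) = (5/2)·(-1/2)·(-5/2)·(-13/2)/[(2)·(-1)·(-3)·(-7)] = 325/672
L_2(-1/2) = (5/2)·(1/2)·(-5/2)·(-13/2)/[(3)·(1)·(-2)·(-6)] = 325/576
L_3(-1/2) = (5/2)·(1/2)·(-1/2)·(-13/2)/[(5)·(3)·(2)·(-4)] = -13/384
L_4(-1/2) = (5/2)·(1/2)·(-1/2)·(-5/2)/[(9)·(7)·(6)·(4)] = 25/24192
Sum: 99·(-13/864) + (-3)·(325/672) + 0 + 54·(-13/384) + 3042·(25/24192) = -13/8

-13/8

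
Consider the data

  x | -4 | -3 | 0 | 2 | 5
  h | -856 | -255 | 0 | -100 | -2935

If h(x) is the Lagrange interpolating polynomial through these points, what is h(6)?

-5916

Evaluate each Lagrange basis at x = 6:
L_0(6) = (9)·(6)·(4)·(1)/[(-1)·(-4)·(-6)·(-9)] = 1
L_1(6) = (10)·(6)·(4)·(1)/[(1)·(-3)·(-5)·(-8)] = -2
L_2(6) = (10)·(9)·(4)·(1)/[(4)·(3)·(-2)·(-5)] = 3
L_3(6) = (10)·(9)·(6)·(1)/[(6)·(5)·(2)·(-3)] = -3
L_4(6) = (10)·(9)·(6)·(4)/[(9)·(8)·(5)·(3)] = 2
Sum: (-856)·(1) + (-255)·(-2) + 0 + (-100)·(-3) + (-2935)·(2) = -5916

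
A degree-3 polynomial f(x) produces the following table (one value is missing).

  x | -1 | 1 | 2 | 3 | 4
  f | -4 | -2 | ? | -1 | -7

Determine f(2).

The 4 known values determine f uniquely (degree ≤ 3).
Evaluate each Lagrange basis at x = 2:
L_0(2) = (1)·(-1)·(-2)/[(-2)·(-4)·(-5)] = -1/20
L_1(2) = (3)·(-1)·(-2)/[(2)·(-2)·(-3)] = 1/2
L_2(2) = (3)·(1)·(-2)/[(4)·(2)·(-1)] = 3/4
L_3(2) = (3)·(1)·(-1)/[(5)·(3)·(1)] = -1/5
Sum: (-4)·(-1/20) + (-2)·(1/2) + (-1)·(3/4) + (-7)·(-1/5) = -3/20

-3/20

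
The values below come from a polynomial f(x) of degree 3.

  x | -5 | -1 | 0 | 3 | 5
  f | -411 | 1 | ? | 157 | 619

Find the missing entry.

The 4 known values determine f uniquely (degree ≤ 3).
L_0(0) = (1)·(-3)·(-5)/[(-4)·(-8)·(-10)] = -3/64
L_1(0) = (5)·(-3)·(-5)/[(4)·(-4)·(-6)] = 25/32
L_2(0) = (5)·(1)·(-5)/[(8)·(4)·(-2)] = 25/64
L_3(0) = (5)·(1)·(-3)/[(10)·(6)·(2)] = -1/8
Sum: (-411)·(-3/64) + 1·(25/32) + 157·(25/64) + 619·(-1/8) = 4

4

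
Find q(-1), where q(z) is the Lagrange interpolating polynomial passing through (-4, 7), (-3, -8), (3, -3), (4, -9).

Evaluate each Lagrange basis at z = -1:
L_0(-1) = (2)·(-4)·(-5)/[(-1)·(-7)·(-8)] = -5/7
L_1(-1) = (3)·(-4)·(-5)/[(1)·(-6)·(-7)] = 10/7
L_2(-1) = (3)·(2)·(-5)/[(7)·(6)·(-1)] = 5/7
L_3(-1) = (3)·(2)·(-4)/[(8)·(7)·(1)] = -3/7
Sum: 7·(-5/7) + (-8)·(10/7) + (-3)·(5/7) + (-9)·(-3/7) = -103/7

-103/7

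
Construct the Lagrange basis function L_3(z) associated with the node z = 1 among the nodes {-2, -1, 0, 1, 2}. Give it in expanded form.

L_3(z) = (z + 2)(z + 1)z(z - 2) / [(3)·(2)·(1)·(-1)]
       = (z^4 + z^3 - 4z^2 - 4z) / (-6)

L_3(z) = -(1/6)z^4 - (1/6)z^3 + (2/3)z^2 + (2/3)z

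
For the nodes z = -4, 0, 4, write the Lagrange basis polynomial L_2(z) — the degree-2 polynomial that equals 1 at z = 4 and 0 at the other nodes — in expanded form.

L_2(z) = (1/32)z^2 + (1/8)z

L_2(z) = (z + 4)z / [(8)·(4)]
       = (z^2 + 4z) / (32)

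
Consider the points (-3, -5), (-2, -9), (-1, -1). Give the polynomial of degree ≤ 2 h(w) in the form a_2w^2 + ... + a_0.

Build the Lagrange basis polynomials:
L_0(w) = (w + 2)(w + 1) / [2] = (1/2)w^2 + (3/2)w + 1
L_1(w) = (w + 3)(w + 1) / [-1] = -w^2 - 4w - 3
L_2(w) = (w + 3)(w + 2) / [2] = (1/2)w^2 + (5/2)w + 3
h(w) = (-5)·L_0 + (-9)·L_1 + (-1)·L_2
  (-5)·L_0(w) = -(5/2)w^2 - (15/2)w - 5
  (-9)·L_1(w) = 9w^2 + 36w + 27
  (-1)·L_2(w) = -(1/2)w^2 - (5/2)w - 3
Adding term by term: 6w^2 + 26w + 19

h(w) = 6w^2 + 26w + 19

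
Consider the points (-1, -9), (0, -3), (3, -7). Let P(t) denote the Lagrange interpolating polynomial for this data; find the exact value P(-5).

Evaluate each Lagrange basis at t = -5:
L_0(-5) = (-5)·(-8)/[(-1)·(-4)] = 10
L_1(-5) = (-4)·(-8)/[(1)·(-3)] = -32/3
L_2(-5) = (-4)·(-5)/[(4)·(3)] = 5/3
Sum: (-9)·(10) + (-3)·(-32/3) + (-7)·(5/3) = -209/3

-209/3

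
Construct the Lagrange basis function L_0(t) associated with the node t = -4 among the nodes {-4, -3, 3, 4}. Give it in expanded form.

L_0(t) = -(1/56)t^3 + (1/14)t^2 + (9/56)t - 9/14

L_0(t) = (t + 3)(t - 3)(t - 4) / [(-1)·(-7)·(-8)]
       = (t^3 - 4t^2 - 9t + 36) / (-56)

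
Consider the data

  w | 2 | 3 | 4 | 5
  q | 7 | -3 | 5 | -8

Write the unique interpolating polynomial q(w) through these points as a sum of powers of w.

q(w) = -(13/2)w^3 + (135/2)w^2 - 224w + 237

Newton's divided differences:
q[2,3] = (-3 - 7) / (3 - 2) = -10
q[3,4] = (5 - (-3)) / (4 - 3) = 8
q[4,5] = (-8 - 5) / (5 - 4) = -13
q[2,3,4] = (8 - (-10)) / (4 - 2) = 9
q[3,4,5] = (-13 - 8) / (5 - 3) = -21/2
q[2,3,4,5] = (-21/2 - 9) / (5 - 2) = -13/2
q(w) = 7 + (-10)·(w - 2) + 9·(w - 2)(w - 3) + (-13/2)·(w - 2)(w - 3)(w - 4)
Expanding: q(w) = -(13/2)w^3 + (135/2)w^2 - 224w + 237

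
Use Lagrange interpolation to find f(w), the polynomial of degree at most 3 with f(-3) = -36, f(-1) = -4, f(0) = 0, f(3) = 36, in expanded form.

L_0(w) = (w + 1)w(w - 3) / [-36] = -(1/36)w^3 + (1/18)w^2 + (1/12)w
L_1(w) = (w + 3)w(w - 3) / [8] = (1/8)w^3 - (9/8)w
L_2(w) = (w + 3)(w + 1)(w - 3) / [-9] = -(1/9)w^3 - (1/9)w^2 + w + 1
L_3(w) = (w + 3)(w + 1)w / [72] = (1/72)w^3 + (1/18)w^2 + (1/24)w
f(w) = (-36)·L_0 + (-4)·L_1 + 0·L_2 + 36·L_3
  (-36)·L_0(w) = w^3 - 2w^2 - 3w
  (-4)·L_1(w) = -(1/2)w^3 + (9/2)w
  0·L_2(w) = 0
  36·L_3(w) = (1/2)w^3 + 2w^2 + (3/2)w
Adding term by term: w^3 + 3w

f(w) = w^3 + 3w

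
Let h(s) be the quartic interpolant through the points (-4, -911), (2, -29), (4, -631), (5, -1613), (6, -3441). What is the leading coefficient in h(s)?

The leading coefficient equals the top divided difference h[-4,2,4,5,6].
h[-4,2] = (-29 - (-911)) / (2 - (-4)) = 147
h[2,4] = (-631 - (-29)) / (4 - 2) = -301
h[4,5] = (-1613 - (-631)) / (5 - 4) = -982
h[5,6] = (-3441 - (-1613)) / (6 - 5) = -1828
h[-4,2,4] = (-301 - 147) / (4 - (-4)) = -56
h[2,4,5] = (-982 - (-301)) / (5 - 2) = -227
h[4,5,6] = (-1828 - (-982)) / (6 - 4) = -423
h[-4,2,4,5] = (-227 - (-56)) / (5 - (-4)) = -19
h[2,4,5,6] = (-423 - (-227)) / (6 - 2) = -49
h[-4,2,4,5,6] = (-49 - (-19)) / (6 - (-4)) = -3

-3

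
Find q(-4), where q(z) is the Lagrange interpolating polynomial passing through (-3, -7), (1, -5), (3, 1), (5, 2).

-55/64

Evaluate each Lagrange basis at z = -4:
L_0(-4) = (-5)·(-7)·(-9)/[(-4)·(-6)·(-8)] = 105/64
L_1(-4) = (-1)·(-7)·(-9)/[(4)·(-2)·(-4)] = -63/32
L_2(-4) = (-1)·(-5)·(-9)/[(6)·(2)·(-2)] = 15/8
L_3(-4) = (-1)·(-5)·(-7)/[(8)·(4)·(2)] = -35/64
Sum: (-7)·(105/64) + (-5)·(-63/32) + 1·(15/8) + 2·(-35/64) = -55/64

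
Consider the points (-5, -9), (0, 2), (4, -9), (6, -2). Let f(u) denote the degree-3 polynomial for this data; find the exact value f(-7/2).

Evaluate each Lagrange basis at u = -7/2:
L_0(-7/2) = (-7/2)·(-15/2)·(-19/2)/[(-5)·(-9)·(-11)] = 133/264
L_1(-7/2) = (3/2)·(-15/2)·(-19/2)/[(5)·(-4)·(-6)] = 57/64
L_2(-7/2) = (3/2)·(-7/2)·(-19/2)/[(9)·(4)·(-2)] = -133/192
L_3(-7/2) = (3/2)·(-7/2)·(-15/2)/[(11)·(6)·(2)] = 105/352
Sum: (-9)·(133/264) + 2·(57/64) + (-9)·(-133/192) + (-2)·(105/352) = 2031/704

2031/704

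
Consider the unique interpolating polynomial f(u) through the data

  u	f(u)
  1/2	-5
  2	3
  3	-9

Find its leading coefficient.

L_0(u) = (u - 2)(u - 3) / [15/4] = (4/15)u^2 - (4/3)u + 8/5
L_1(u) = (u - 1/2)(u - 3) / [-3/2] = -(2/3)u^2 + (7/3)u - 1
L_2(u) = (u - 1/2)(u - 2) / [5/2] = (2/5)u^2 - u + 2/5
f(u) = (-5)·L_0 + 3·L_1 + (-9)·L_2
Only the coefficient of u^2 is needed; take it from each L_i and combine:
(-5)·(4/15) + 3·(-2/3) + (-9)·(2/5) = -104/15

-104/15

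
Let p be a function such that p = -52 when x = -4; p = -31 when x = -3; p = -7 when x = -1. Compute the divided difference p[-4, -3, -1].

p[-4,-3] = (-31 - (-52)) / (-3 - (-4)) = 21
p[-3,-1] = (-7 - (-31)) / (-1 - (-3)) = 12
p[-4,-3,-1] = (12 - 21) / (-1 - (-4)) = -3

-3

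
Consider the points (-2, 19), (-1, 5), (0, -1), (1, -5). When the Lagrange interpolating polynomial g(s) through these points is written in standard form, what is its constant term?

-1

Build the Lagrange basis polynomials:
L_0(s) = (s + 1)s(s - 1) / [-6] = -(1/6)s^3 + (1/6)s
L_1(s) = (s + 2)s(s - 1) / [2] = (1/2)s^3 + (1/2)s^2 - s
L_2(s) = (s + 2)(s + 1)(s - 1) / [-2] = -(1/2)s^3 - s^2 + (1/2)s + 1
L_3(s) = (s + 2)(s + 1)s / [6] = (1/6)s^3 + (1/2)s^2 + (1/3)s
g(s) = 19·L_0 + 5·L_1 + (-1)·L_2 + (-5)·L_3
Only the constant term is needed; take it from each L_i and combine:
19·(0) + 5·(0) + (-1)·(1) + (-5)·(0) = -1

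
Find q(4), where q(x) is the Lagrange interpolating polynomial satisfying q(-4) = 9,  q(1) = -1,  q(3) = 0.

11/7

Evaluate each Lagrange basis at x = 4:
L_0(4) = (3)·(1)/[(-5)·(-7)] = 3/35
L_1(4) = (8)·(1)/[(5)·(-2)] = -4/5
L_2(4) = (8)·(3)/[(7)·(2)] = 12/7
Sum: 9·(3/35) + (-1)·(-4/5) + 0 = 11/7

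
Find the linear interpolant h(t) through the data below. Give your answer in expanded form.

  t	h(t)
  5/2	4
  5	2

h(t) = -(4/5)t + 6

L_0(t) = (t - 5) / [-5/2] = -(2/5)t + 2
L_1(t) = (t - 5/2) / [5/2] = (2/5)t - 1
h(t) = 4·L_0 + 2·L_1
  4·L_0(t) = -(8/5)t + 8
  2·L_1(t) = (4/5)t - 2
Adding term by term: -(4/5)t + 6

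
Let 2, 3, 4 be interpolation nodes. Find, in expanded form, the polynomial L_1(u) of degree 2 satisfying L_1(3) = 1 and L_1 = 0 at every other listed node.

L_1(u) = -u^2 + 6u - 8

L_1(u) = (u - 2)(u - 4) / [(1)·(-1)]
       = (u^2 - 6u + 8) / (-1)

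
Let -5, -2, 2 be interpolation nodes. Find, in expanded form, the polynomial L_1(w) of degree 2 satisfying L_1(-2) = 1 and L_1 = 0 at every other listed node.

L_1(w) = -(1/12)w^2 - (1/4)w + 5/6

L_1(w) = (w + 5)(w - 2) / [(3)·(-4)]
       = (w^2 + 3w - 10) / (-12)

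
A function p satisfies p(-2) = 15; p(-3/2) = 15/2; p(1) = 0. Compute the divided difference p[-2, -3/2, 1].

p[-2,-3/2] = (15/2 - 15) / (-3/2 - (-2)) = -15
p[-3/2,1] = (0 - 15/2) / (1 - (-3/2)) = -3
p[-2,-3/2,1] = (-3 - (-15)) / (1 - (-2)) = 4

4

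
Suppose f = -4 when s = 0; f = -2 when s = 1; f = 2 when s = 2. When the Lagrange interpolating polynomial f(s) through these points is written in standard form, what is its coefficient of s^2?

1

Build the Lagrange basis polynomials:
L_0(s) = (s - 1)(s - 2) / [2] = (1/2)s^2 - (3/2)s + 1
L_1(s) = s(s - 2) / [-1] = -s^2 + 2s
L_2(s) = s(s - 1) / [2] = (1/2)s^2 - (1/2)s
f(s) = (-4)·L_0 + (-2)·L_1 + 2·L_2
Only the coefficient of s^2 is needed; take it from each L_i and combine:
(-4)·(1/2) + (-2)·(-1) + 2·(1/2) = 1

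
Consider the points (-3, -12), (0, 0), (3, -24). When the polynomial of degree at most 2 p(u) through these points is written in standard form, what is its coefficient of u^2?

-2

L_0(u) = u(u - 3) / [18] = (1/18)u^2 - (1/6)u
L_1(u) = (u + 3)(u - 3) / [-9] = -(1/9)u^2 + 1
L_2(u) = (u + 3)u / [18] = (1/18)u^2 + (1/6)u
p(u) = (-12)·L_0 + 0·L_1 + (-24)·L_2
Only the coefficient of u^2 is needed; take it from each L_i and combine:
(-12)·(1/18) + 0·(-1/9) + (-24)·(1/18) = -2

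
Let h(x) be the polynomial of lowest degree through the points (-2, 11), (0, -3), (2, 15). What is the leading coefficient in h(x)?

4

L_0(x) = x(x - 2) / [8] = (1/8)x^2 - (1/4)x
L_1(x) = (x + 2)(x - 2) / [-4] = -(1/4)x^2 + 1
L_2(x) = (x + 2)x / [8] = (1/8)x^2 + (1/4)x
h(x) = 11·L_0 + (-3)·L_1 + 15·L_2
Only the coefficient of x^2 is needed; take it from each L_i and combine:
11·(1/8) + (-3)·(-1/4) + 15·(1/8) = 4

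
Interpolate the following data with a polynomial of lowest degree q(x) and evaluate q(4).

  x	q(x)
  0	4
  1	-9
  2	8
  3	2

-80

L_0(4) = (3)·(2)·(1)/[(-1)·(-2)·(-3)] = -1
L_1(4) = (4)·(2)·(1)/[(1)·(-1)·(-2)] = 4
L_2(4) = (4)·(3)·(1)/[(2)·(1)·(-1)] = -6
L_3(4) = (4)·(3)·(2)/[(3)·(2)·(1)] = 4
Sum: 4·(-1) + (-9)·(4) + 8·(-6) + 2·(4) = -80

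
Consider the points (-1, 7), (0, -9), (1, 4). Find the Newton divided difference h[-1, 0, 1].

29/2

h[-1,0] = (-9 - 7) / (0 - (-1)) = -16
h[0,1] = (4 - (-9)) / (1 - 0) = 13
h[-1,0,1] = (13 - (-16)) / (1 - (-1)) = 29/2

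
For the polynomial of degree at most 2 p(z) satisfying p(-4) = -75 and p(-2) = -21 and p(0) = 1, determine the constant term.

1

L_0(z) = (z + 2)z / [8] = (1/8)z^2 + (1/4)z
L_1(z) = (z + 4)z / [-4] = -(1/4)z^2 - z
L_2(z) = (z + 4)(z + 2) / [8] = (1/8)z^2 + (3/4)z + 1
p(z) = (-75)·L_0 + (-21)·L_1 + 1·L_2
Only the constant term is needed; take it from each L_i and combine:
(-75)·(0) + (-21)·(0) + 1·(1) = 1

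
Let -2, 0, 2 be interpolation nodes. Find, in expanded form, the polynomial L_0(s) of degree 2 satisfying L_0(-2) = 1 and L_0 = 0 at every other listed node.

L_0(s) = (1/8)s^2 - (1/4)s

L_0(s) = s(s - 2) / [(-2)·(-4)]
       = (s^2 - 2s) / (8)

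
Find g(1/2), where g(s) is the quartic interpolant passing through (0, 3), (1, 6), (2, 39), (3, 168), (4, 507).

Using Newton's divided-difference form:
g[0,1] = (6 - 3) / (1 - 0) = 3
g[1,2] = (39 - 6) / (2 - 1) = 33
g[2,3] = (168 - 39) / (3 - 2) = 129
g[3,4] = (507 - 168) / (4 - 3) = 339
g[0,1,2] = (33 - 3) / (2 - 0) = 15
g[1,2,3] = (129 - 33) / (3 - 1) = 48
g[2,3,4] = (339 - 129) / (4 - 2) = 105
g[0,1,2,3] = (48 - 15) / (3 - 0) = 11
g[1,2,3,4] = (105 - 48) / (4 - 1) = 19
g[0,1,2,3,4] = (19 - 11) / (4 - 0) = 2
g(1/2) = 3 + 3·(1/2) + 15·(1/2)·(-1/2) + 11·(1/2)·(-1/2)·(-3/2) + 2·(1/2)·(-1/2)·(-3/2)·(-5/2) = 3

3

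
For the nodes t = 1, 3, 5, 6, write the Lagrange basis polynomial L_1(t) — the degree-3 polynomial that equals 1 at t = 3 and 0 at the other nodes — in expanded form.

L_1(t) = (t - 1)(t - 5)(t - 6) / [(2)·(-2)·(-3)]
       = (t^3 - 12t^2 + 41t - 30) / (12)

L_1(t) = (1/12)t^3 - t^2 + (41/12)t - 5/2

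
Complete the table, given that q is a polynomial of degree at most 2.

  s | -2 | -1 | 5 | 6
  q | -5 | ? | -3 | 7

The 3 known values determine q uniquely (degree ≤ 2).
L_0(-1) = (-6)·(-7)/[(-7)·(-8)] = 3/4
L_1(-1) = (1)·(-7)/[(7)·(-1)] = 1
L_2(-1) = (1)·(-6)/[(8)·(1)] = -3/4
Sum: (-5)·(3/4) + (-3)·(1) + 7·(-3/4) = -12

-12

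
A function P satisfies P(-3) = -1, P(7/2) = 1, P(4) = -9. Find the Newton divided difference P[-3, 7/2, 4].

-264/91

P[-3,7/2] = (1 - (-1)) / (7/2 - (-3)) = 4/13
P[7/2,4] = (-9 - 1) / (4 - 7/2) = -20
P[-3,7/2,4] = (-20 - 4/13) / (4 - (-3)) = -264/91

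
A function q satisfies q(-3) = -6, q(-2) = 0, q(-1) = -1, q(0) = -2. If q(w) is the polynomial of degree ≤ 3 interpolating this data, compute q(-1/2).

-31/16

Using Newton's divided-difference form:
q[-3,-2] = (0 - (-6)) / (-2 - (-3)) = 6
q[-2,-1] = (-1 - 0) / (-1 - (-2)) = -1
q[-1,0] = (-2 - (-1)) / (0 - (-1)) = -1
q[-3,-2,-1] = (-1 - 6) / (-1 - (-3)) = -7/2
q[-2,-1,0] = (-1 - (-1)) / (0 - (-2)) = 0
q[-3,-2,-1,0] = (0 - (-7/2)) / (0 - (-3)) = 7/6
q(-1/2) = -6 + 6·(5/2) + (-7/2)·(5/2)·(3/2) + (7/6)·(5/2)·(3/2)·(1/2) = -31/16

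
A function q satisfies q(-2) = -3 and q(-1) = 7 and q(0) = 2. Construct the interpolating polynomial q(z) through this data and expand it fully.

q(z) = -(15/2)z^2 - (25/2)z + 2

Build the Lagrange basis polynomials:
L_0(z) = (z + 1)z / [2] = (1/2)z^2 + (1/2)z
L_1(z) = (z + 2)z / [-1] = -z^2 - 2z
L_2(z) = (z + 2)(z + 1) / [2] = (1/2)z^2 + (3/2)z + 1
q(z) = (-3)·L_0 + 7·L_1 + 2·L_2
  (-3)·L_0(z) = -(3/2)z^2 - (3/2)z
  7·L_1(z) = -7z^2 - 14z
  2·L_2(z) = z^2 + 3z + 2
Adding term by term: -(15/2)z^2 - (25/2)z + 2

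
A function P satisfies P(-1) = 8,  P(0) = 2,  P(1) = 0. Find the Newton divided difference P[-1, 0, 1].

P[-1,0] = (2 - 8) / (0 - (-1)) = -6
P[0,1] = (0 - 2) / (1 - 0) = -2
P[-1,0,1] = (-2 - (-6)) / (1 - (-1)) = 2

2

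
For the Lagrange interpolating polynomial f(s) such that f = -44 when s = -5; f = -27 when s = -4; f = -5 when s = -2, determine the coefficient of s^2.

-2

Build the Lagrange basis polynomials:
L_0(s) = (s + 4)(s + 2) / [3] = (1/3)s^2 + 2s + 8/3
L_1(s) = (s + 5)(s + 2) / [-2] = -(1/2)s^2 - (7/2)s - 5
L_2(s) = (s + 5)(s + 4) / [6] = (1/6)s^2 + (3/2)s + 10/3
f(s) = (-44)·L_0 + (-27)·L_1 + (-5)·L_2
Only the coefficient of s^2 is needed; take it from each L_i and combine:
(-44)·(1/3) + (-27)·(-1/2) + (-5)·(1/6) = -2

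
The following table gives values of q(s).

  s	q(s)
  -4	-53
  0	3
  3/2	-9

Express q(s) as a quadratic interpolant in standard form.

Build the Lagrange basis polynomials:
L_0(s) = s(s - 3/2) / [22] = (1/22)s^2 - (3/44)s
L_1(s) = (s + 4)(s - 3/2) / [-6] = -(1/6)s^2 - (5/12)s + 1
L_2(s) = (s + 4)s / [33/4] = (4/33)s^2 + (16/33)s
q(s) = (-53)·L_0 + 3·L_1 + (-9)·L_2
  (-53)·L_0(s) = -(53/22)s^2 + (159/44)s
  3·L_1(s) = -(1/2)s^2 - (5/4)s + 3
  (-9)·L_2(s) = -(12/11)s^2 - (48/11)s
Adding term by term: -4s^2 - 2s + 3

q(s) = -4s^2 - 2s + 3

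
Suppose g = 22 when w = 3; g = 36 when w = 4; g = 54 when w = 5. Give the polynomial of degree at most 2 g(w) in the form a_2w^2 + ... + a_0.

Build the Lagrange basis polynomials:
L_0(w) = (w - 4)(w - 5) / [2] = (1/2)w^2 - (9/2)w + 10
L_1(w) = (w - 3)(w - 5) / [-1] = -w^2 + 8w - 15
L_2(w) = (w - 3)(w - 4) / [2] = (1/2)w^2 - (7/2)w + 6
g(w) = 22·L_0 + 36·L_1 + 54·L_2
  22·L_0(w) = 11w^2 - 99w + 220
  36·L_1(w) = -36w^2 + 288w - 540
  54·L_2(w) = 27w^2 - 189w + 324
Adding term by term: 2w^2 + 4

g(w) = 2w^2 + 4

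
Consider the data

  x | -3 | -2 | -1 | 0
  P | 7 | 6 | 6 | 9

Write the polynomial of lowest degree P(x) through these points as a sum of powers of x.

P(x) = (1/3)x^3 + (5/2)x^2 + (31/6)x + 9

L_0(x) = (x + 2)(x + 1)x / [-6] = -(1/6)x^3 - (1/2)x^2 - (1/3)x
L_1(x) = (x + 3)(x + 1)x / [2] = (1/2)x^3 + 2x^2 + (3/2)x
L_2(x) = (x + 3)(x + 2)x / [-2] = -(1/2)x^3 - (5/2)x^2 - 3x
L_3(x) = (x + 3)(x + 2)(x + 1) / [6] = (1/6)x^3 + x^2 + (11/6)x + 1
P(x) = 7·L_0 + 6·L_1 + 6·L_2 + 9·L_3
  7·L_0(x) = -(7/6)x^3 - (7/2)x^2 - (7/3)x
  6·L_1(x) = 3x^3 + 12x^2 + 9x
  6·L_2(x) = -3x^3 - 15x^2 - 18x
  9·L_3(x) = (3/2)x^3 + 9x^2 + (33/2)x + 9
Adding term by term: (1/3)x^3 + (5/2)x^2 + (31/6)x + 9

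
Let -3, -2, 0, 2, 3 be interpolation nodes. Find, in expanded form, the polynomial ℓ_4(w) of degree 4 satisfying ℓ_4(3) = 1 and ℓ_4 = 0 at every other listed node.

ℓ_4(w) = (1/90)w^4 + (1/30)w^3 - (2/45)w^2 - (2/15)w

ℓ_4(w) = (w + 3)(w + 2)w(w - 2) / [(6)·(5)·(3)·(1)]
       = (w^4 + 3w^3 - 4w^2 - 12w) / (90)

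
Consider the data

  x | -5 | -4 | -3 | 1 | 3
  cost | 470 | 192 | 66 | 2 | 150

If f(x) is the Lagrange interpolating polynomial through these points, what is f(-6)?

996

L_0(-6) = (-2)·(-3)·(-7)·(-9)/[(-1)·(-2)·(-6)·(-8)] = 63/16
L_1(-6) = (-1)·(-3)·(-7)·(-9)/[(1)·(-1)·(-5)·(-7)] = -27/5
L_2(-6) = (-1)·(-2)·(-7)·(-9)/[(2)·(1)·(-4)·(-6)] = 21/8
L_3(-6) = (-1)·(-2)·(-3)·(-9)/[(6)·(5)·(4)·(-2)] = -9/40
L_4(-6) = (-1)·(-2)·(-3)·(-7)/[(8)·(7)·(6)·(2)] = 1/16
Sum: 470·(63/16) + 192·(-27/5) + 66·(21/8) + 2·(-9/40) + 150·(1/16) = 996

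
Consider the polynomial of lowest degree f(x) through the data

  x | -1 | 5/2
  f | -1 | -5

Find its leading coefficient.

L_0(x) = (x - 5/2) / [-7/2] = -(2/7)x + 5/7
L_1(x) = (x + 1) / [7/2] = (2/7)x + 2/7
f(x) = (-1)·L_0 + (-5)·L_1
Only the coefficient of x is needed; take it from each L_i and combine:
(-1)·(-2/7) + (-5)·(2/7) = -8/7

-8/7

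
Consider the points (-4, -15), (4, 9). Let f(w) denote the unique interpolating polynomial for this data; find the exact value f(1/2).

-3/2

Evaluate each Lagrange basis at w = 1/2:
L_0(1/2) = (-7/2)/[(-8)] = 7/16
L_1(1/2) = (9/2)/[(8)] = 9/16
Sum: (-15)·(7/16) + 9·(9/16) = -3/2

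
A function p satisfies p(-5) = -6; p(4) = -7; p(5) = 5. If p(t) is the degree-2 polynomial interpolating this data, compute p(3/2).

-1901/72

Using Newton's divided-difference form:
p[-5,4] = (-7 - (-6)) / (4 - (-5)) = -1/9
p[4,5] = (5 - (-7)) / (5 - 4) = 12
p[-5,4,5] = (12 - (-1/9)) / (5 - (-5)) = 109/90
p(3/2) = -6 + (-1/9)·(13/2) + (109/90)·(13/2)·(-5/2) = -1901/72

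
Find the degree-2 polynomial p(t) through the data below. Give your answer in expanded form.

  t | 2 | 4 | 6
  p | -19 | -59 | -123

Newton's divided differences:
p[2,4] = (-59 - (-19)) / (4 - 2) = -20
p[4,6] = (-123 - (-59)) / (6 - 4) = -32
p[2,4,6] = (-32 - (-20)) / (6 - 2) = -3
p(t) = -19 + (-20)·(t - 2) + (-3)·(t - 2)(t - 4)
Expanding: p(t) = -3t^2 - 2t - 3

p(t) = -3t^2 - 2t - 3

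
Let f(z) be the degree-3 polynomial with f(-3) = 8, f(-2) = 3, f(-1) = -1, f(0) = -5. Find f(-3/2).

15/16

Using Newton's divided-difference form:
f[-3,-2] = (3 - 8) / (-2 - (-3)) = -5
f[-2,-1] = (-1 - 3) / (-1 - (-2)) = -4
f[-1,0] = (-5 - (-1)) / (0 - (-1)) = -4
f[-3,-2,-1] = (-4 - (-5)) / (-1 - (-3)) = 1/2
f[-2,-1,0] = (-4 - (-4)) / (0 - (-2)) = 0
f[-3,-2,-1,0] = (0 - 1/2) / (0 - (-3)) = -1/6
f(-3/2) = 8 + (-5)·(3/2) + (1/2)·(3/2)·(1/2) + (-1/6)·(3/2)·(1/2)·(-1/2) = 15/16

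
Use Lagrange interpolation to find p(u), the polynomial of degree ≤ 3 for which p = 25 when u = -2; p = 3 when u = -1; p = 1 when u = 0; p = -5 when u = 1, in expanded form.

Build the Lagrange basis polynomials:
L_0(u) = (u + 1)u(u - 1) / [-6] = -(1/6)u^3 + (1/6)u
L_1(u) = (u + 2)u(u - 1) / [2] = (1/2)u^3 + (1/2)u^2 - u
L_2(u) = (u + 2)(u + 1)(u - 1) / [-2] = -(1/2)u^3 - u^2 + (1/2)u + 1
L_3(u) = (u + 2)(u + 1)u / [6] = (1/6)u^3 + (1/2)u^2 + (1/3)u
p(u) = 25·L_0 + 3·L_1 + 1·L_2 + (-5)·L_3
  25·L_0(u) = -(25/6)u^3 + (25/6)u
  3·L_1(u) = (3/2)u^3 + (3/2)u^2 - 3u
  1·L_2(u) = -(1/2)u^3 - u^2 + (1/2)u + 1
  (-5)·L_3(u) = -(5/6)u^3 - (5/2)u^2 - (5/3)u
Adding term by term: -4u^3 - 2u^2 + 1

p(u) = -4u^3 - 2u^2 + 1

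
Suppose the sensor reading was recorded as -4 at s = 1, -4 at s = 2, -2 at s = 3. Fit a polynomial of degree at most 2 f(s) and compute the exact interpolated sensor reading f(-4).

Evaluate each Lagrange basis at s = -4:
L_0(-4) = (-6)·(-7)/[(-1)·(-2)] = 21
L_1(-4) = (-5)·(-7)/[(1)·(-1)] = -35
L_2(-4) = (-5)·(-6)/[(2)·(1)] = 15
Sum: (-4)·(21) + (-4)·(-35) + (-2)·(15) = 26

26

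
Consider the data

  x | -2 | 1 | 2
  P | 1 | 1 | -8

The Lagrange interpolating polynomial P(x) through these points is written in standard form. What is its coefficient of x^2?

The leading coefficient equals the top divided difference P[-2,1,2].
P[-2,1] = (1 - 1) / (1 - (-2)) = 0
P[1,2] = (-8 - 1) / (2 - 1) = -9
P[-2,1,2] = (-9 - 0) / (2 - (-2)) = -9/4

-9/4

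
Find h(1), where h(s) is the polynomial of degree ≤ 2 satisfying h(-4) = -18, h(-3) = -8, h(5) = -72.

L_0(1) = (4)·(-4)/[(-1)·(-9)] = -16/9
L_1(1) = (5)·(-4)/[(1)·(-8)] = 5/2
L_2(1) = (5)·(4)/[(9)·(8)] = 5/18
Sum: (-18)·(-16/9) + (-8)·(5/2) + (-72)·(5/18) = -8

-8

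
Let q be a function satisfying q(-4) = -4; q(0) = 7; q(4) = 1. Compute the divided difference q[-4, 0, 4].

q[-4,0] = (7 - (-4)) / (0 - (-4)) = 11/4
q[0,4] = (1 - 7) / (4 - 0) = -3/2
q[-4,0,4] = (-3/2 - 11/4) / (4 - (-4)) = -17/32

-17/32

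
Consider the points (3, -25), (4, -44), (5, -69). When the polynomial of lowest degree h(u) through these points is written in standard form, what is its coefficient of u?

Build the Lagrange basis polynomials:
L_0(u) = (u - 4)(u - 5) / [2] = (1/2)u^2 - (9/2)u + 10
L_1(u) = (u - 3)(u - 5) / [-1] = -u^2 + 8u - 15
L_2(u) = (u - 3)(u - 4) / [2] = (1/2)u^2 - (7/2)u + 6
h(u) = (-25)·L_0 + (-44)·L_1 + (-69)·L_2
Only the coefficient of u is needed; take it from each L_i and combine:
(-25)·(-9/2) + (-44)·(8) + (-69)·(-7/2) = 2

2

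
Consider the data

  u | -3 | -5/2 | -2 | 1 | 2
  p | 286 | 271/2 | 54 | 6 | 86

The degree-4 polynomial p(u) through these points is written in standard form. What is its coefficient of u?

0

Build the Lagrange basis polynomials:
L_0(u) = (u + 5/2)(u + 2)(u - 1)(u - 2) / [10] = (1/10)u^4 + (3/20)u^3 - (13/20)u^2 - (3/5)u + 1
L_1(u) = (u + 3)(u + 2)(u - 1)(u - 2) / [-63/16] = -(16/63)u^4 - (32/63)u^3 + (16/9)u^2 + (128/63)u - 64/21
L_2(u) = (u + 3)(u + 5/2)(u - 1)(u - 2) / [6] = (1/6)u^4 + (5/12)u^3 - (7/6)u^2 - (23/12)u + 5/2
L_3(u) = (u + 3)(u + 5/2)(u + 2)(u - 2) / [-42] = -(1/42)u^4 - (11/84)u^3 - (1/12)u^2 + (11/21)u + 5/7
L_4(u) = (u + 3)(u + 5/2)(u + 2)(u - 1) / [90] = (1/90)u^4 + (13/180)u^3 + (11/90)u^2 - (7/180)u - 1/6
p(u) = 286·L_0 + (271/2)·L_1 + 54·L_2 + 6·L_3 + 86·L_4
Only the coefficient of u is needed; take it from each L_i and combine:
286·(-3/5) + (271/2)·(128/63) + 54·(-23/12) + 6·(11/21) + 86·(-7/180) = 0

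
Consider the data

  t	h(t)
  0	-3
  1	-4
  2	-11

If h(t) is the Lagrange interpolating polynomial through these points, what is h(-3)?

-36

Evaluate each Lagrange basis at t = -3:
L_0(-3) = (-4)·(-5)/[(-1)·(-2)] = 10
L_1(-3) = (-3)·(-5)/[(1)·(-1)] = -15
L_2(-3) = (-3)·(-4)/[(2)·(1)] = 6
Sum: (-3)·(10) + (-4)·(-15) + (-11)·(6) = -36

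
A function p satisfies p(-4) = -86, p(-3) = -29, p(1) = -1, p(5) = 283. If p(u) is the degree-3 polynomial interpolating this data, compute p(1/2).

-11/4

Evaluate each Lagrange basis at u = 1/2:
L_0(1/2) = (7/2)·(-1/2)·(-9/2)/[(-1)·(-5)·(-9)] = -7/40
L_1(1/2) = (9/2)·(-1/2)·(-9/2)/[(1)·(-4)·(-8)] = 81/256
L_2(1/2) = (9/2)·(7/2)·(-9/2)/[(5)·(4)·(-4)] = 567/640
L_3(1/2) = (9/2)·(7/2)·(-1/2)/[(9)·(8)·(4)] = -7/256
Sum: (-86)·(-7/40) + (-29)·(81/256) + (-1)·(567/640) + 283·(-7/256) = -11/4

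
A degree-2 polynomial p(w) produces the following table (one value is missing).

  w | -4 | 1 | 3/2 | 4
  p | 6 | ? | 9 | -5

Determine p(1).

937/88

The 3 known values determine p uniquely (degree ≤ 2).
Evaluate each Lagrange basis at w = 1:
L_0(1) = (-1/2)·(-3)/[(-11/2)·(-8)] = 3/88
L_1(1) = (5)·(-3)/[(11/2)·(-5/2)] = 12/11
L_2(1) = (5)·(-1/2)/[(8)·(5/2)] = -1/8
Sum: 6·(3/88) + 9·(12/11) + (-5)·(-1/8) = 937/88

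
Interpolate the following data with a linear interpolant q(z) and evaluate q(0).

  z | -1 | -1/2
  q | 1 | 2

Evaluate each Lagrange basis at z = 0:
L_0(0) = (1/2)/[(-1/2)] = -1
L_1(0) = (1)/[(1/2)] = 2
Sum: 1·(-1) + 2·(2) = 3

3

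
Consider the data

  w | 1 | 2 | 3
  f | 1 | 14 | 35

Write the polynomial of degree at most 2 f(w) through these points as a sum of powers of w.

f(w) = 4w^2 + w - 4

Newton's divided differences:
f[1,2] = (14 - 1) / (2 - 1) = 13
f[2,3] = (35 - 14) / (3 - 2) = 21
f[1,2,3] = (21 - 13) / (3 - 1) = 4
f(w) = 1 + 13·(w - 1) + 4·(w - 1)(w - 2)
Expanding: f(w) = 4w^2 + w - 4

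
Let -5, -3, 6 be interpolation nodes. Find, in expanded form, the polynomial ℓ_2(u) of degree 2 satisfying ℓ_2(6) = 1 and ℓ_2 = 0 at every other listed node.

ℓ_2(u) = (u + 5)(u + 3) / [(11)·(9)]
       = (u^2 + 8u + 15) / (99)

ℓ_2(u) = (1/99)u^2 + (8/99)u + 5/33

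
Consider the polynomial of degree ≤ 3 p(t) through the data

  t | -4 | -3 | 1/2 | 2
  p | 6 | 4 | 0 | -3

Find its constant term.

L_0(t) = (t + 3)(t - 1/2)(t - 2) / [-27] = -(1/27)t^3 - (1/54)t^2 + (13/54)t - 1/9
L_1(t) = (t + 4)(t - 1/2)(t - 2) / [35/2] = (2/35)t^3 + (3/35)t^2 - (18/35)t + 8/35
L_2(t) = (t + 4)(t + 3)(t - 2) / [-189/8] = -(8/189)t^3 - (40/189)t^2 + (16/189)t + 64/63
L_3(t) = (t + 4)(t + 3)(t - 1/2) / [45] = (1/45)t^3 + (13/90)t^2 + (17/90)t - 2/15
p(t) = 6·L_0 + 4·L_1 + 0·L_2 + (-3)·L_3
Only the constant term is needed; take it from each L_i and combine:
6·(-1/9) + 4·(8/35) + 0·(64/63) + (-3)·(-2/15) = 68/105

68/105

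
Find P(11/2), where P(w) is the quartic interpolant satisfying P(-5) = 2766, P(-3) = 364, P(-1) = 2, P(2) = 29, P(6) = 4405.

Evaluate each Lagrange basis at w = 11/2:
L_0(11/2) = (17/2)·(13/2)·(7/2)·(-1/2)/[(-2)·(-4)·(-7)·(-11)] = -221/1408
L_1(11/2) = (21/2)·(13/2)·(7/2)·(-1/2)/[(2)·(-2)·(-5)·(-9)] = 637/960
L_2(11/2) = (21/2)·(17/2)·(7/2)·(-1/2)/[(4)·(2)·(-3)·(-7)] = -119/128
L_3(11/2) = (21/2)·(17/2)·(13/2)·(-1/2)/[(7)·(5)·(3)·(-4)] = 221/320
L_4(11/2) = (21/2)·(17/2)·(13/2)·(7/2)/[(11)·(9)·(7)·(4)] = 1547/2112
Sum: 2766·(-221/1408) + 364·(637/960) + 2·(-119/128) + 29·(221/320) + 4405·(1547/2112) = 24417/8

24417/8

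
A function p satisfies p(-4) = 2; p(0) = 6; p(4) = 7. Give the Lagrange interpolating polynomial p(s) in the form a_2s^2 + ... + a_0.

p(s) = -(3/32)s^2 + (5/8)s + 6

L_0(s) = s(s - 4) / [32] = (1/32)s^2 - (1/8)s
L_1(s) = (s + 4)(s - 4) / [-16] = -(1/16)s^2 + 1
L_2(s) = (s + 4)s / [32] = (1/32)s^2 + (1/8)s
p(s) = 2·L_0 + 6·L_1 + 7·L_2
  2·L_0(s) = (1/16)s^2 - (1/4)s
  6·L_1(s) = -(3/8)s^2 + 6
  7·L_2(s) = (7/32)s^2 + (7/8)s
Adding term by term: -(3/32)s^2 + (5/8)s + 6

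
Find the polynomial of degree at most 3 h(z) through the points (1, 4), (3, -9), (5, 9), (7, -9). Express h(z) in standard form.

Build the Lagrange basis polynomials:
L_0(z) = (z - 3)(z - 5)(z - 7) / [-48] = -(1/48)z^3 + (5/16)z^2 - (71/48)z + 35/16
L_1(z) = (z - 1)(z - 5)(z - 7) / [16] = (1/16)z^3 - (13/16)z^2 + (47/16)z - 35/16
L_2(z) = (z - 1)(z - 3)(z - 7) / [-16] = -(1/16)z^3 + (11/16)z^2 - (31/16)z + 21/16
L_3(z) = (z - 1)(z - 3)(z - 5) / [48] = (1/48)z^3 - (3/16)z^2 + (23/48)z - 5/16
h(z) = 4·L_0 + (-9)·L_1 + 9·L_2 + (-9)·L_3
  4·L_0(z) = -(1/12)z^3 + (5/4)z^2 - (71/12)z + 35/4
  (-9)·L_1(z) = -(9/16)z^3 + (117/16)z^2 - (423/16)z + 315/16
  9·L_2(z) = -(9/16)z^3 + (99/16)z^2 - (279/16)z + 189/16
  (-9)·L_3(z) = -(3/16)z^3 + (27/16)z^2 - (69/16)z + 45/16
Adding term by term: -(67/48)z^3 + (263/16)z^2 - (2597/48)z + 689/16

h(z) = -(67/48)z^3 + (263/16)z^2 - (2597/48)z + 689/16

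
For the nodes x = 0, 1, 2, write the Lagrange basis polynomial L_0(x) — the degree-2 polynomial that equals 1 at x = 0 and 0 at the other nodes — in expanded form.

L_0(x) = (x - 1)(x - 2) / [(-1)·(-2)]
       = (x^2 - 3x + 2) / (2)

L_0(x) = (1/2)x^2 - (3/2)x + 1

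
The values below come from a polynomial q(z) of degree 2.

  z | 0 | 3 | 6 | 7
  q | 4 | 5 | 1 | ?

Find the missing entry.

-13/9

The 3 known values determine q uniquely (degree ≤ 2).
Evaluate each Lagrange basis at z = 7:
L_0(7) = (4)·(1)/[(-3)·(-6)] = 2/9
L_1(7) = (7)·(1)/[(3)·(-3)] = -7/9
L_2(7) = (7)·(4)/[(6)·(3)] = 14/9
Sum: 4·(2/9) + 5·(-7/9) + 1·(14/9) = -13/9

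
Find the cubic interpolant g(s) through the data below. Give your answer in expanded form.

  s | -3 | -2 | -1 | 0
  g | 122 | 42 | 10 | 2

g(s) = -4s^3 - 4s + 2

Newton's divided differences:
g[-3,-2] = (42 - 122) / (-2 - (-3)) = -80
g[-2,-1] = (10 - 42) / (-1 - (-2)) = -32
g[-1,0] = (2 - 10) / (0 - (-1)) = -8
g[-3,-2,-1] = (-32 - (-80)) / (-1 - (-3)) = 24
g[-2,-1,0] = (-8 - (-32)) / (0 - (-2)) = 12
g[-3,-2,-1,0] = (12 - 24) / (0 - (-3)) = -4
g(s) = 122 + (-80)·(s + 3) + 24·(s + 3)(s + 2) + (-4)·(s + 3)(s + 2)(s + 1)
Expanding: g(s) = -4s^3 - 4s + 2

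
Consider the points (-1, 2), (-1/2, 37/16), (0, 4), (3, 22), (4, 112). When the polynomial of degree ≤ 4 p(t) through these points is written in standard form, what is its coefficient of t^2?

-2

L_0(t) = (t + 1/2)t(t - 3)(t - 4) / [10] = (1/10)t^4 - (13/20)t^3 + (17/20)t^2 + (3/5)t
L_1(t) = (t + 1)t(t - 3)(t - 4) / [-63/16] = -(16/63)t^4 + (32/21)t^3 - (80/63)t^2 - (64/21)t
L_2(t) = (t + 1)(t + 1/2)(t - 3)(t - 4) / [6] = (1/6)t^4 - (11/12)t^3 + (1/3)t^2 + (29/12)t + 1
L_3(t) = (t + 1)(t + 1/2)t(t - 4) / [-42] = -(1/42)t^4 + (5/84)t^3 + (11/84)t^2 + (1/21)t
L_4(t) = (t + 1)(t + 1/2)t(t - 3) / [90] = (1/90)t^4 - (1/60)t^3 - (2/45)t^2 - (1/60)t
p(t) = 2·L_0 + (37/16)·L_1 + 4·L_2 + 22·L_3 + 112·L_4
Only the coefficient of t^2 is needed; take it from each L_i and combine:
2·(17/20) + (37/16)·(-80/63) + 4·(1/3) + 22·(11/84) + 112·(-2/45) = -2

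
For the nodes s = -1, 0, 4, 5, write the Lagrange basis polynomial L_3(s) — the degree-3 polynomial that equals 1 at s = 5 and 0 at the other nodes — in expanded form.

L_3(s) = (1/30)s^3 - (1/10)s^2 - (2/15)s

L_3(s) = (s + 1)s(s - 4) / [(6)·(5)·(1)]
       = (s^3 - 3s^2 - 4s) / (30)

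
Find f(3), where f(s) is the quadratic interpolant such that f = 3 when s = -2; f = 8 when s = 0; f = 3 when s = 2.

-13/4

Evaluate each Lagrange basis at s = 3:
L_0(3) = (3)·(1)/[(-2)·(-4)] = 3/8
L_1(3) = (5)·(1)/[(2)·(-2)] = -5/4
L_2(3) = (5)·(3)/[(4)·(2)] = 15/8
Sum: 3·(3/8) + 8·(-5/4) + 3·(15/8) = -13/4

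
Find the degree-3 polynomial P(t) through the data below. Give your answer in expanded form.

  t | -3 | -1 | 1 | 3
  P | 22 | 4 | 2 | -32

P(t) = -t^3 - t^2 + 4

L_0(t) = (t + 1)(t - 1)(t - 3) / [-48] = -(1/48)t^3 + (1/16)t^2 + (1/48)t - 1/16
L_1(t) = (t + 3)(t - 1)(t - 3) / [16] = (1/16)t^3 - (1/16)t^2 - (9/16)t + 9/16
L_2(t) = (t + 3)(t + 1)(t - 3) / [-16] = -(1/16)t^3 - (1/16)t^2 + (9/16)t + 9/16
L_3(t) = (t + 3)(t + 1)(t - 1) / [48] = (1/48)t^3 + (1/16)t^2 - (1/48)t - 1/16
P(t) = 22·L_0 + 4·L_1 + 2·L_2 + (-32)·L_3
  22·L_0(t) = -(11/24)t^3 + (11/8)t^2 + (11/24)t - 11/8
  4·L_1(t) = (1/4)t^3 - (1/4)t^2 - (9/4)t + 9/4
  2·L_2(t) = -(1/8)t^3 - (1/8)t^2 + (9/8)t + 9/8
  (-32)·L_3(t) = -(2/3)t^3 - 2t^2 + (2/3)t + 2
Adding term by term: -t^3 - t^2 + 4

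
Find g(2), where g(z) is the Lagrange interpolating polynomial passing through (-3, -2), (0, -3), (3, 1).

-8/9

Evaluate each Lagrange basis at z = 2:
L_0(2) = (2)·(-1)/[(-3)·(-6)] = -1/9
L_1(2) = (5)·(-1)/[(3)·(-3)] = 5/9
L_2(2) = (5)·(2)/[(6)·(3)] = 5/9
Sum: (-2)·(-1/9) + (-3)·(5/9) + 1·(5/9) = -8/9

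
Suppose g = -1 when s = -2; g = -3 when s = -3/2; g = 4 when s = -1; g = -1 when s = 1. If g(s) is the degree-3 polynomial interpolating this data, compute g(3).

Using Newton's divided-difference form:
g[-2,-3/2] = (-3 - (-1)) / (-3/2 - (-2)) = -4
g[-3/2,-1] = (4 - (-3)) / (-1 - (-3/2)) = 14
g[-1,1] = (-1 - 4) / (1 - (-1)) = -5/2
g[-2,-3/2,-1] = (14 - (-4)) / (-1 - (-2)) = 18
g[-3/2,-1,1] = (-5/2 - 14) / (1 - (-3/2)) = -33/5
g[-2,-3/2,-1,1] = (-33/5 - 18) / (1 - (-2)) = -41/5
g(3) = -1 + (-4)·(5) + 18·(5)·(9/2) + (-41/5)·(5)·(9/2)·(4) = -354

-354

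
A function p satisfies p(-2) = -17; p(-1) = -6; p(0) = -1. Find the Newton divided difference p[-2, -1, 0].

p[-2,-1] = (-6 - (-17)) / (-1 - (-2)) = 11
p[-1,0] = (-1 - (-6)) / (0 - (-1)) = 5
p[-2,-1,0] = (5 - 11) / (0 - (-2)) = -3

-3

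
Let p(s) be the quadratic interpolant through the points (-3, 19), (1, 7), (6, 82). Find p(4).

Using Newton's divided-difference form:
p[-3,1] = (7 - 19) / (1 - (-3)) = -3
p[1,6] = (82 - 7) / (6 - 1) = 15
p[-3,1,6] = (15 - (-3)) / (6 - (-3)) = 2
p(4) = 19 + (-3)·(7) + 2·(7)·(3) = 40

40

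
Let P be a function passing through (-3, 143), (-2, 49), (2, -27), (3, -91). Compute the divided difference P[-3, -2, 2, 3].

P[-3,-2] = (49 - 143) / (-2 - (-3)) = -94
P[-2,2] = (-27 - 49) / (2 - (-2)) = -19
P[2,3] = (-91 - (-27)) / (3 - 2) = -64
P[-3,-2,2] = (-19 - (-94)) / (2 - (-3)) = 15
P[-2,2,3] = (-64 - (-19)) / (3 - (-2)) = -9
P[-3,-2,2,3] = (-9 - 15) / (3 - (-3)) = -4

-4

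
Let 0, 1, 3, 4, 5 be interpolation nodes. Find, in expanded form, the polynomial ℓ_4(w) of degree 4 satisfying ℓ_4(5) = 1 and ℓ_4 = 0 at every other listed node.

ℓ_4(w) = (1/40)w^4 - (1/5)w^3 + (19/40)w^2 - (3/10)w

ℓ_4(w) = w(w - 1)(w - 3)(w - 4) / [(5)·(4)·(2)·(1)]
       = (w^4 - 8w^3 + 19w^2 - 12w) / (40)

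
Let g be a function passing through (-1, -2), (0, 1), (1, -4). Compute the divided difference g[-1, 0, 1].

-4

g[-1,0] = (1 - (-2)) / (0 - (-1)) = 3
g[0,1] = (-4 - 1) / (1 - 0) = -5
g[-1,0,1] = (-5 - 3) / (1 - (-1)) = -4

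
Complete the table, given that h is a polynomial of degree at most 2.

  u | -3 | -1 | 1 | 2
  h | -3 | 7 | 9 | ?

The 3 known values determine h uniquely (degree ≤ 2).
Evaluate each Lagrange basis at u = 2:
L_0(2) = (3)·(1)/[(-2)·(-4)] = 3/8
L_1(2) = (5)·(1)/[(2)·(-2)] = -5/4
L_2(2) = (5)·(3)/[(4)·(2)] = 15/8
Sum: (-3)·(3/8) + 7·(-5/4) + 9·(15/8) = 7

7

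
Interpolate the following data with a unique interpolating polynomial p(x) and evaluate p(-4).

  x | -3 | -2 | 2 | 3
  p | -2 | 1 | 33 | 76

Evaluate each Lagrange basis at x = -4:
L_0(-4) = (-2)·(-6)·(-7)/[(-1)·(-5)·(-6)] = 14/5
L_1(-4) = (-1)·(-6)·(-7)/[(1)·(-4)·(-5)] = -21/10
L_2(-4) = (-1)·(-2)·(-7)/[(5)·(4)·(-1)] = 7/10
L_3(-4) = (-1)·(-2)·(-6)/[(6)·(5)·(1)] = -2/5
Sum: (-2)·(14/5) + 1·(-21/10) + 33·(7/10) + 76·(-2/5) = -15

-15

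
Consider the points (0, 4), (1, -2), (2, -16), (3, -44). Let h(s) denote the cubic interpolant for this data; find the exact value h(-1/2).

47/8

Evaluate each Lagrange basis at s = -1/2:
L_0(-1/2) = (-3/2)·(-5/2)·(-7/2)/[(-1)·(-2)·(-3)] = 35/16
L_1(-1/2) = (-1/2)·(-5/2)·(-7/2)/[(1)·(-1)·(-2)] = -35/16
L_2(-1/2) = (-1/2)·(-3/2)·(-7/2)/[(2)·(1)·(-1)] = 21/16
L_3(-1/2) = (-1/2)·(-3/2)·(-5/2)/[(3)·(2)·(1)] = -5/16
Sum: 4·(35/16) + (-2)·(-35/16) + (-16)·(21/16) + (-44)·(-5/16) = 47/8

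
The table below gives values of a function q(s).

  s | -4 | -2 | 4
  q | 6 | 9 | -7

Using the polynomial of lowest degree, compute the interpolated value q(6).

-62/3

Evaluate each Lagrange basis at s = 6:
L_0(6) = (8)·(2)/[(-2)·(-8)] = 1
L_1(6) = (10)·(2)/[(2)·(-6)] = -5/3
L_2(6) = (10)·(8)/[(8)·(6)] = 5/3
Sum: 6·(1) + 9·(-5/3) + (-7)·(5/3) = -62/3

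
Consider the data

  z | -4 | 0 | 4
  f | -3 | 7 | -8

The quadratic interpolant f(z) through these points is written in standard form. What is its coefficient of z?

L_0(z) = z(z - 4) / [32] = (1/32)z^2 - (1/8)z
L_1(z) = (z + 4)(z - 4) / [-16] = -(1/16)z^2 + 1
L_2(z) = (z + 4)z / [32] = (1/32)z^2 + (1/8)z
f(z) = (-3)·L_0 + 7·L_1 + (-8)·L_2
Only the coefficient of z is needed; take it from each L_i and combine:
(-3)·(-1/8) + 7·(0) + (-8)·(1/8) = -5/8

-5/8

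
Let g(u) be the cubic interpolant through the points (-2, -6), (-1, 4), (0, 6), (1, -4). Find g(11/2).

-1219/4

Using Newton's divided-difference form:
g[-2,-1] = (4 - (-6)) / (-1 - (-2)) = 10
g[-1,0] = (6 - 4) / (0 - (-1)) = 2
g[0,1] = (-4 - 6) / (1 - 0) = -10
g[-2,-1,0] = (2 - 10) / (0 - (-2)) = -4
g[-1,0,1] = (-10 - 2) / (1 - (-1)) = -6
g[-2,-1,0,1] = (-6 - (-4)) / (1 - (-2)) = -2/3
g(11/2) = -6 + 10·(15/2) + (-4)·(15/2)·(13/2) + (-2/3)·(15/2)·(13/2)·(11/2) = -1219/4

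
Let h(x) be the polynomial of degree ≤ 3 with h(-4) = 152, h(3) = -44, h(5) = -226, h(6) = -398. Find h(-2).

L_0(-2) = (-5)·(-7)·(-8)/[(-7)·(-9)·(-10)] = 4/9
L_1(-2) = (2)·(-7)·(-8)/[(7)·(-2)·(-3)] = 8/3
L_2(-2) = (2)·(-5)·(-8)/[(9)·(2)·(-1)] = -40/9
L_3(-2) = (2)·(-5)·(-7)/[(10)·(3)·(1)] = 7/3
Sum: 152·(4/9) + (-44)·(8/3) + (-226)·(-40/9) + (-398)·(7/3) = 26

26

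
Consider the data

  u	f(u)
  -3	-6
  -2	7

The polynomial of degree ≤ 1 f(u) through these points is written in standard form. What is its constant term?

33

Build the Lagrange basis polynomials:
L_0(u) = (u + 2) / [-1] = -u - 2
L_1(u) = (u + 3) / [1] = u + 3
f(u) = (-6)·L_0 + 7·L_1
Only the constant term is needed; take it from each L_i and combine:
(-6)·(-2) + 7·(3) = 33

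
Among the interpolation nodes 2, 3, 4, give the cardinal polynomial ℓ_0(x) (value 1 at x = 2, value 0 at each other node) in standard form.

ℓ_0(x) = (x - 3)(x - 4) / [(-1)·(-2)]
       = (x^2 - 7x + 12) / (2)

ℓ_0(x) = (1/2)x^2 - (7/2)x + 6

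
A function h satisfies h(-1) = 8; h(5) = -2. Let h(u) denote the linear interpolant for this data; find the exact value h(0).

19/3

Evaluate each Lagrange basis at u = 0:
L_0(0) = (-5)/[(-6)] = 5/6
L_1(0) = (1)/[(6)] = 1/6
Sum: 8·(5/6) + (-2)·(1/6) = 19/3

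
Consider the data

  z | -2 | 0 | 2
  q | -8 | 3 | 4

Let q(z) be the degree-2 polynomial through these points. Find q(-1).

Evaluate each Lagrange basis at z = -1:
L_0(-1) = (-1)·(-3)/[(-2)·(-4)] = 3/8
L_1(-1) = (1)·(-3)/[(2)·(-2)] = 3/4
L_2(-1) = (1)·(-1)/[(4)·(2)] = -1/8
Sum: (-8)·(3/8) + 3·(3/4) + 4·(-1/8) = -5/4

-5/4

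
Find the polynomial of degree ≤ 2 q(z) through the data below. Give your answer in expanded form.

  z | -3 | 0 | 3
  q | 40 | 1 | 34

L_0(z) = z(z - 3) / [18] = (1/18)z^2 - (1/6)z
L_1(z) = (z + 3)(z - 3) / [-9] = -(1/9)z^2 + 1
L_2(z) = (z + 3)z / [18] = (1/18)z^2 + (1/6)z
q(z) = 40·L_0 + 1·L_1 + 34·L_2
  40·L_0(z) = (20/9)z^2 - (20/3)z
  1·L_1(z) = -(1/9)z^2 + 1
  34·L_2(z) = (17/9)z^2 + (17/3)z
Adding term by term: 4z^2 - z + 1

q(z) = 4z^2 - z + 1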